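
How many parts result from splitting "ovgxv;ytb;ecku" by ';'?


Input string: 'ovgxv;ytb;ecku'
Delimiter: ';'
Split result: 'ovgxv', 'ytb', 'ecku'
Number of parts: 3


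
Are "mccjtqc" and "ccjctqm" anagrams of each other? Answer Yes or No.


String 1: 'mccjtqc' -> sorted: 'cccjmqt'
String 2: 'ccjctqm' -> sorted: 'cccjmqt'
Compare sorted forms: 'cccjmqt' == 'cccjmqt'
Anagram: Yes


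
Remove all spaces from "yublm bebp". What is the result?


Input string: 'yublm bebp'
Operation: remove all spaces
Words: 'yublm', 'bebp'
Join without spaces: yublmbebp


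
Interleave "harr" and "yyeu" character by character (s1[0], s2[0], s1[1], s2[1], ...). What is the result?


String 1: 'harr'
String 2: 'yyeu'
Operation: alternate characters
Pairs: 'h'+'y', 'a'+'y', 'r'+'e', 'r'+'u'
Result: hyayreru


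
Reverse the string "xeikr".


Input string: 'xeikr'
Operation: reverse character order
Original order: 'x' -> 'e' -> 'i' -> 'k' -> 'r'
Reversed order: 'r' -> 'k' -> 'i' -> 'e' -> 'x'
Result: rkiex


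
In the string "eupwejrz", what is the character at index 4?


Input string: 'eupwejrz'
Operation: get character at index 4
Index mapping: s[0]='e', s[1]='u', s[2]='p', s[3]='w', s[4]='e'
Result: 'e'


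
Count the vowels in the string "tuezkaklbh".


Input string: 'tuezkaklbh'
Operation: count vowels (a, e, i, o, u)
Scan: s[0]='t', s[1]='u' (vowel), s[2]='e' (vowel), s[3]='z', s[4]='k', s[5]='a' (vowel), s[6]='k', s[7]='l', s[8]='b', s[9]='h'
Vowels found: 3
Result: 3


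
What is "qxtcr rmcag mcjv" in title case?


Input string: 'qxtcr rmcag mcjv'
Operation: capitalize first letter of each word
Word transformations: 'qxtcr'->'Qxtcr', 'rmcag'->'Rmcag', 'mcjv'->'Mcjv'
Result: Qxtcr Rmcag Mcjv


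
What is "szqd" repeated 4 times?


Input string: 'szqd'
Operation: repeat 4 times
Concatenation: 'szqd' + 'szqd' + 'szqd' + 'szqd'
Result: szqdszqdszqdszqd


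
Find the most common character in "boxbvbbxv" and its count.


Input: 'boxbvbbxv'
Operation: tally each character
Counts: 'b':4, 'o':1, 'v':2, 'x':2
Maximum: 'b' appears 4 times


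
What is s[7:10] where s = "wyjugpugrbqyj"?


Input string: 'wyjugpugrbqyj'
Operation: slice [7:10]
Extract characters: s[7]='g', s[8]='r', s[9]='b'
Result: grb


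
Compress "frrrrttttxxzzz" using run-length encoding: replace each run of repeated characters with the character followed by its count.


Input: 'frrrrttttxxzzz'
Operation: identify consecutive runs
Runs: 'f' -> f1, 'rrrr' -> r4, 'tttt' -> t4, 'xx' -> x2, 'zzz' -> z3
Encoded: f1r4t4x2z3


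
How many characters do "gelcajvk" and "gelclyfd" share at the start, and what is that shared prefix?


String 1: 'gelcajvk'
String 2: 'gelclyfd'
Compare position by position:
pos 0: 'g' vs 'g' match
pos 1: 'e' vs 'e' match
pos 2: 'l' vs 'l' match
pos 3: 'c' vs 'c' match
pos 4: 'a' vs 'l' differ -> stop
Longest common prefix: "gelc" (length 4)


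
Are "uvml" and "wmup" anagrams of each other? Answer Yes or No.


String 1: 'uvml' -> sorted: 'lmuv'
String 2: 'wmup' -> sorted: 'mpuw'
Compare sorted forms: 'lmuv' != 'mpuw'
Anagram: No


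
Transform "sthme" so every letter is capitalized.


Input string: 'sthme'
Operation: convert each letter to uppercase
Mapping: 's'->'S', 't'->'T', 'h'->'H', 'm'->'M', 'e'->'E'
Result: STHME


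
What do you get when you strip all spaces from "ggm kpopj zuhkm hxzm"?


Input string: 'ggm kpopj zuhkm hxzm'
Operation: remove all spaces
Words: 'ggm', 'kpopj', 'zuhkm', 'hxzm'
Join without spaces: ggmkpopjzuhkmhxzm


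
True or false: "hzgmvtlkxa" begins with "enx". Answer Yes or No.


Input string: 'hzgmvtlkxa'
Prefix to check: 'enx'
First 3 characters of input: 'hzg'
Match: False
Result: No


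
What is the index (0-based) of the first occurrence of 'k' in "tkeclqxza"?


Input string: 'tkeclqxza'
Target: 'k'
Scanning left to right: s[0]='t', s[1]='k'
First match at index: 1


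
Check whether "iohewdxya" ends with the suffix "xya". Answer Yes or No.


Input string: 'iohewdxya'
Suffix to check: 'xya'
Last 3 characters of input: 'xya'
Match: True
Result: Yes


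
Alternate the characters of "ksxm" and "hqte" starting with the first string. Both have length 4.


String 1: 'ksxm'
String 2: 'hqte'
Operation: alternate characters
Pairs: 'k'+'h', 's'+'q', 'x'+'t', 'm'+'e'
Result: khsqxtme


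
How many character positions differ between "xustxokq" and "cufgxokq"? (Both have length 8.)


String 1: 'xustxokq'
String 2: 'cufgxokq'
Compare each position: pos 0: 'x'!='c', pos 1: 'u'=='u', pos 2: 's'!='f', pos 3: 't'!='g', pos 4: 'x'=='x', pos 5: 'o'=='o', pos 6: 'k'=='k', pos 7: 'q'=='q'
Differing positions: 3
Hamming distance: 3


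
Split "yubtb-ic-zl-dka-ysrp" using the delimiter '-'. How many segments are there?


Input string: 'yubtb-ic-zl-dka-ysrp'
Delimiter: '-'
Split result: 'yubtb', 'ic', 'zl', 'dka', 'ysrp'
Number of parts: 5


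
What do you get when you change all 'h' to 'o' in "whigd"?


Input string: 'whigd'
Operation: replace 'h' with 'o'
Positions of 'h': 1
After replacement: woigd


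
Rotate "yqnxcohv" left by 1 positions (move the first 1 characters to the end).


Input: 'yqnxcohv', shift = 1
Operation: split at index 1 and swap parts
Front part s[0:1] = 'y'
Back part s[1:] = 'qnxcohv'
Rotated = back + front = 'qnxcohv' + 'y'
Result: qnxcohvy


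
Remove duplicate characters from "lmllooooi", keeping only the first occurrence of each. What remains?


Input: 'lmllooooi'
Operation: keep first occurrence of each character
Scan: s[0]='l' new -> keep; s[1]='m' new -> keep; s[2]='l' seen -> skip; s[3]='l' seen -> skip; s[4]='o' new -> keep; s[5]='o' seen -> skip; s[6]='o' seen -> skip; s[7]='o' seen -> skip; s[8]='i' new -> keep
Result: lmoi


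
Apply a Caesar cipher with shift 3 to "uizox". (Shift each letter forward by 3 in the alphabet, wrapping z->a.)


Input: 'uizox', shift = 3
Operation: for each letter, (position + 3) mod 26
Mapping: 'u'(20+3=23)->'x', 'i'(8+3=11)->'l', 'z'(25+3=28, 28 mod 26=2)->'c', 'o'(14+3=17)->'r', 'x'(23+3=26, 26 mod 26=0)->'a'
Result: xlcra


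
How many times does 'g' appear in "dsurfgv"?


Input string: 'dsurfgv'
Target character: 'g'
Scan each position: s[5]='g'
Matches found at indices: 5
Total: 1


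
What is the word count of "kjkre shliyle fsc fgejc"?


Input string: 'kjkre shliyle fsc fgejc'
Operation: split by spaces
Words found: 'kjkre', 'shliyle', 'fsc', 'fgejc'
Word count: 4


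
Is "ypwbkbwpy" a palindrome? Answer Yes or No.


Input string: 'ypwbkbwpy'
Reversed: 'ypwbkbwpy'
Compare pairs: s[0]='y' vs s[8]='y' (match), s[1]='p' vs s[7]='p' (match), s[2]='w' vs s[6]='w' (match), s[3]='b' vs s[5]='b' (match)
Palindrome: Yes


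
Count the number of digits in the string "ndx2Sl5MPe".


Input string: 'ndx2Sl5MPe'
Operation: count digit characters (0-9)
Scan: 'n', 'd', 'x', '2'(digit), 'S', 'l', '5'(digit), 'M', 'P', 'e'
Digits found: 2
Result: 2


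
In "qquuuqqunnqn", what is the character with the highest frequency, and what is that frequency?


Input: 'qquuuqqunnqn'
Operation: tally each character
Counts: 'n':3, 'q':5, 'u':4
Maximum: 'q' appears 5 times


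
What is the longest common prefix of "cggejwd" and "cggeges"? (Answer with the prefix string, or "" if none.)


String 1: 'cggejwd'
String 2: 'cggeges'
Compare position by position:
pos 0: 'c' vs 'c' match
pos 1: 'g' vs 'g' match
pos 2: 'g' vs 'g' match
pos 3: 'e' vs 'e' match
pos 4: 'j' vs 'g' differ -> stop
Longest common prefix: "cgge" (length 4)


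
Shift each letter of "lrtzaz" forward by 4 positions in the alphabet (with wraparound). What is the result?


Input: 'lrtzaz', shift = 4
Operation: for each letter, (position + 4) mod 26
Mapping: 'l'(11+4=15)->'p', 'r'(17+4=21)->'v', 't'(19+4=23)->'x', 'z'(25+4=29, 29 mod 26=3)->'d', 'a'(0+4=4)->'e', 'z'(25+4=29, 29 mod 26=3)->'d'
Result: pvxded


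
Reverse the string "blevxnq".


Input string: 'blevxnq'
Operation: reverse character order
Original order: 'b' -> 'l' -> 'e' -> 'v' -> 'x' -> 'n' -> 'q'
Reversed order: 'q' -> 'n' -> 'x' -> 'v' -> 'e' -> 'l' -> 'b'
Result: qnxvelb


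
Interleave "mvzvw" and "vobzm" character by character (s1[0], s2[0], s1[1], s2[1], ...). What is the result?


String 1: 'mvzvw'
String 2: 'vobzm'
Operation: alternate characters
Pairs: 'm'+'v', 'v'+'o', 'z'+'b', 'v'+'z', 'w'+'m'
Result: mvvozbvzwm


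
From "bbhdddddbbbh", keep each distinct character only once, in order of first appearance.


Input: 'bbhdddddbbbh'
Operation: keep first occurrence of each character
Scan: s[0]='b' new -> keep; s[1]='b' seen -> skip; s[2]='h' new -> keep; s[3]='d' new -> keep; s[4]='d' seen -> skip; s[5]='d' seen -> skip; s[6]='d' seen -> skip; s[7]='d' seen -> skip; s[8]='b' seen -> skip; s[9]='b' seen -> skip; s[10]='b' seen -> skip; s[11]='h' seen -> skip
Result: bhd


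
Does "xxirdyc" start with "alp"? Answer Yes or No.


Input string: 'xxirdyc'
Prefix to check: 'alp'
First 3 characters of input: 'xxi'
Match: False
Result: No


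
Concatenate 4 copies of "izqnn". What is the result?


Input string: 'izqnn'
Operation: repeat 4 times
Concatenation: 'izqnn' + 'izqnn' + 'izqnn' + 'izqnn'
Result: izqnnizqnnizqnnizqnn


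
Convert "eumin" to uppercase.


Input string: 'eumin'
Operation: convert each letter to uppercase
Mapping: 'e'->'E', 'u'->'U', 'm'->'M', 'i'->'I', 'n'->'N'
Result: EUMIN


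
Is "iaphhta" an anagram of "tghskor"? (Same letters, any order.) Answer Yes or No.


String 1: 'tghskor' -> sorted: 'ghkorst'
String 2: 'iaphhta' -> sorted: 'aahhipt'
Compare sorted forms: 'ghkorst' != 'aahhipt'
Anagram: No


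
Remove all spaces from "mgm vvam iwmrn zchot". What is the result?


Input string: 'mgm vvam iwmrn zchot'
Operation: remove all spaces
Words: 'mgm', 'vvam', 'iwmrn', 'zchot'
Join without spaces: mgmvvamiwmrnzchot


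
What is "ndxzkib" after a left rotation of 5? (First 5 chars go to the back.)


Input: 'ndxzkib', shift = 5
Operation: split at index 5 and swap parts
Front part s[0:5] = 'ndxzk'
Back part s[5:] = 'ib'
Rotated = back + front = 'ib' + 'ndxzk'
Result: ibndxzk


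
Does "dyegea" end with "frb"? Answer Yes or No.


Input string: 'dyegea'
Suffix to check: 'frb'
Last 3 characters of input: 'gea'
Match: False
Result: No


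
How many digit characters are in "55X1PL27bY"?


Input string: '55X1PL27bY'
Operation: count digit characters (0-9)
Scan: '5'(digit), '5'(digit), 'X', '1'(digit), 'P', 'L', '2'(digit), '7'(digit), 'b', 'Y'
Digits found: 5
Result: 5


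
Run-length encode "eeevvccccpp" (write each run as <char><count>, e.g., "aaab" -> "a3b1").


Input: 'eeevvccccpp'
Operation: identify consecutive runs
Runs: 'eee' -> e3, 'vv' -> v2, 'cccc' -> c4, 'pp' -> p2
Encoded: e3v2c4p2


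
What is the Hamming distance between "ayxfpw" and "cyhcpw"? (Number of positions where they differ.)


String 1: 'ayxfpw'
String 2: 'cyhcpw'
Compare each position: pos 0: 'a'!='c', pos 1: 'y'=='y', pos 2: 'x'!='h', pos 3: 'f'!='c', pos 4: 'p'=='p', pos 5: 'w'=='w'
Differing positions: 3
Hamming distance: 3


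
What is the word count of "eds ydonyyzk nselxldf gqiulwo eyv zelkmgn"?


Input string: 'eds ydonyyzk nselxldf gqiulwo eyv zelkmgn'
Operation: split by spaces
Words found: 'eds', 'ydonyyzk', 'nselxldf', 'gqiulwo', 'eyv', 'zelkmgn'
Word count: 6


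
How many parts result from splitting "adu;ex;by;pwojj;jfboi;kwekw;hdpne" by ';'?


Input string: 'adu;ex;by;pwojj;jfboi;kwekw;hdpne'
Delimiter: ';'
Split result: 'adu', 'ex', 'by', 'pwojj', 'jfboi', 'kwekw', 'hdpne'
Number of parts: 7


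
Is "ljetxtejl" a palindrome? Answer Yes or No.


Input string: 'ljetxtejl'
Reversed: 'ljetxtejl'
Compare pairs: s[0]='l' vs s[8]='l' (match), s[1]='j' vs s[7]='j' (match), s[2]='e' vs s[6]='e' (match), s[3]='t' vs s[5]='t' (match)
Palindrome: Yes


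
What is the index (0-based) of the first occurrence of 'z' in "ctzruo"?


Input string: 'ctzruo'
Target: 'z'
Scanning left to right: s[0]='c', s[1]='t', s[2]='z'
First match at index: 2


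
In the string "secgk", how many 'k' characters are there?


Input string: 'secgk'
Target character: 'k'
Scan each position: s[4]='k'
Matches found at indices: 4
Total: 1


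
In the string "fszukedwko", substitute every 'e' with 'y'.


Input string: 'fszukedwko'
Operation: replace 'e' with 'y'
Positions of 'e': 5
After replacement: fszukydwko


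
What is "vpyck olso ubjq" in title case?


Input string: 'vpyck olso ubjq'
Operation: capitalize first letter of each word
Word transformations: 'vpyck'->'Vpyck', 'olso'->'Olso', 'ubjq'->'Ubjq'
Result: Vpyck Olso Ubjq


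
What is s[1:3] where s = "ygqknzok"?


Input string: 'ygqknzok'
Operation: slice [1:3]
Extract characters: s[1]='g', s[2]='q'
Result: gq


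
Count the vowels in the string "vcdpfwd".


Input string: 'vcdpfwd'
Operation: count vowels (a, e, i, o, u)
Scan: s[0]='v', s[1]='c', s[2]='d', s[3]='p', s[4]='f', s[5]='w', s[6]='d'
Vowels found: 0
Result: 0


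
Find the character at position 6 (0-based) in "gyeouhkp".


Input string: 'gyeouhkp'
Operation: get character at index 6
Index mapping: s[0]='g', s[1]='y', s[2]='e', s[3]='o', s[4]='u', s[5]='h', s[6]='k'
Result: 'k'


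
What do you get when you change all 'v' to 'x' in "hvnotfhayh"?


Input string: 'hvnotfhayh'
Operation: replace 'v' with 'x'
Positions of 'v': 1
After replacement: hxnotfhayh


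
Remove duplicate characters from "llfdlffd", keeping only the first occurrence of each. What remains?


Input: 'llfdlffd'
Operation: keep first occurrence of each character
Scan: s[0]='l' new -> keep; s[1]='l' seen -> skip; s[2]='f' new -> keep; s[3]='d' new -> keep; s[4]='l' seen -> skip; s[5]='f' seen -> skip; s[6]='f' seen -> skip; s[7]='d' seen -> skip
Result: lfd


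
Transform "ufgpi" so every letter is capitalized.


Input string: 'ufgpi'
Operation: convert each letter to uppercase
Mapping: 'u'->'U', 'f'->'F', 'g'->'G', 'p'->'P', 'i'->'I'
Result: UFGPI


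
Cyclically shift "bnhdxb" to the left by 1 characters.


Input: 'bnhdxb', shift = 1
Operation: split at index 1 and swap parts
Front part s[0:1] = 'b'
Back part s[1:] = 'nhdxb'
Rotated = back + front = 'nhdxb' + 'b'
Result: nhdxbb


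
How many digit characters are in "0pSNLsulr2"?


Input string: '0pSNLsulr2'
Operation: count digit characters (0-9)
Scan: '0'(digit), 'p', 'S', 'N', 'L', 's', 'u', 'l', 'r', '2'(digit)
Digits found: 2
Result: 2


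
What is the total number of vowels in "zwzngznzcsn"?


Input string: 'zwzngznzcsn'
Operation: count vowels (a, e, i, o, u)
Scan: s[0]='z', s[1]='w', s[2]='z', s[3]='n', s[4]='g', s[5]='z', s[6]='n', s[7]='z', s[8]='c', s[9]='s', s[10]='n'
Vowels found: 0
Result: 0


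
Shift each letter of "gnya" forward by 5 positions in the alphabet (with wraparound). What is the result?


Input: 'gnya', shift = 5
Operation: for each letter, (position + 5) mod 26
Mapping: 'g'(6+5=11)->'l', 'n'(13+5=18)->'s', 'y'(24+5=29, 29 mod 26=3)->'d', 'a'(0+5=5)->'f'
Result: lsdf


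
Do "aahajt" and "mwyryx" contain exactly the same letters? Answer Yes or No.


String 1: 'aahajt' -> sorted: 'aaahjt'
String 2: 'mwyryx' -> sorted: 'mrwxyy'
Compare sorted forms: 'aaahjt' != 'mrwxyy'
Anagram: No


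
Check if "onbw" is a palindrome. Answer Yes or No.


Input string: 'onbw'
Reversed: 'wbno'
Compare pairs: s[0]='o' vs s[3]='w' (mismatch), s[1]='n' vs s[2]='b' (mismatch)
Palindrome: No


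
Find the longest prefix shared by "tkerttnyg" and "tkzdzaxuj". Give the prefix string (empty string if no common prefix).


String 1: 'tkerttnyg'
String 2: 'tkzdzaxuj'
Compare position by position:
pos 0: 't' vs 't' match
pos 1: 'k' vs 'k' match
pos 2: 'e' vs 'z' differ -> stop
Longest common prefix: "tk" (length 2)


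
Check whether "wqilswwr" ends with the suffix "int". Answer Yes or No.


Input string: 'wqilswwr'
Suffix to check: 'int'
Last 3 characters of input: 'wwr'
Match: False
Result: No


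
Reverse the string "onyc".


Input string: 'onyc'
Operation: reverse character order
Original order: 'o' -> 'n' -> 'y' -> 'c'
Reversed order: 'c' -> 'y' -> 'n' -> 'o'
Result: cyno


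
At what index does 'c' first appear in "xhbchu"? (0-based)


Input string: 'xhbchu'
Target: 'c'
Scanning left to right: s[0]='x', s[1]='h', s[2]='b', s[3]='c'
First match at index: 3


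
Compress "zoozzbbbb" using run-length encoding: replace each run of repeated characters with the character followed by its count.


Input: 'zoozzbbbb'
Operation: identify consecutive runs
Runs: 'z' -> z1, 'oo' -> o2, 'zz' -> z2, 'bbbb' -> b4
Encoded: z1o2z2b4


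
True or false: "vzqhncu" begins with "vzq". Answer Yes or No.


Input string: 'vzqhncu'
Prefix to check: 'vzq'
First 3 characters of input: 'vzq'
Match: True
Result: Yes


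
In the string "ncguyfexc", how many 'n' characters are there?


Input string: 'ncguyfexc'
Target character: 'n'
Scan each position: s[0]='n'
Matches found at indices: 0
Total: 1


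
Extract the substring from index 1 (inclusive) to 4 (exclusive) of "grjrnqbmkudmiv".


Input string: 'grjrnqbmkudmiv'
Operation: slice [1:4]
Extract characters: s[1]='r', s[2]='j', s[3]='r'
Result: rjr


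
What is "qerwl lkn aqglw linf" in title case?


Input string: 'qerwl lkn aqglw linf'
Operation: capitalize first letter of each word
Word transformations: 'qerwl'->'Qerwl', 'lkn'->'Lkn', 'aqglw'->'Aqglw', 'linf'->'Linf'
Result: Qerwl Lkn Aqglw Linf


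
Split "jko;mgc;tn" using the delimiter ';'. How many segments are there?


Input string: 'jko;mgc;tn'
Delimiter: ';'
Split result: 'jko', 'mgc', 'tn'
Number of parts: 3


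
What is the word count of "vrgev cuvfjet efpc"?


Input string: 'vrgev cuvfjet efpc'
Operation: split by spaces
Words found: 'vrgev', 'cuvfjet', 'efpc'
Word count: 3


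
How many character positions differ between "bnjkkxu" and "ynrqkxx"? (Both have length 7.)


String 1: 'bnjkkxu'
String 2: 'ynrqkxx'
Compare each position: pos 0: 'b'!='y', pos 1: 'n'=='n', pos 2: 'j'!='r', pos 3: 'k'!='q', pos 4: 'k'=='k', pos 5: 'x'=='x', pos 6: 'u'!='x'
Differing positions: 4
Hamming distance: 4


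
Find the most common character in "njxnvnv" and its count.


Input: 'njxnvnv'
Operation: tally each character
Counts: 'j':1, 'n':3, 'v':2, 'x':1
Maximum: 'n' appears 3 times


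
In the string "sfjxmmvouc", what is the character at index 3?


Input string: 'sfjxmmvouc'
Operation: get character at index 3
Index mapping: s[0]='s', s[1]='f', s[2]='j', s[3]='x'
Result: 'x'


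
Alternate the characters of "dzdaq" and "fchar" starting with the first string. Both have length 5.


String 1: 'dzdaq'
String 2: 'fchar'
Operation: alternate characters
Pairs: 'd'+'f', 'z'+'c', 'd'+'h', 'a'+'a', 'q'+'r'
Result: dfzcdhaaqr


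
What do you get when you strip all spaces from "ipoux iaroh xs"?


Input string: 'ipoux iaroh xs'
Operation: remove all spaces
Words: 'ipoux', 'iaroh', 'xs'
Join without spaces: ipouxiarohxs


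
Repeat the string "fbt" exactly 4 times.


Input string: 'fbt'
Operation: repeat 4 times
Concatenation: 'fbt' + 'fbt' + 'fbt' + 'fbt'
Result: fbtfbtfbtfbt


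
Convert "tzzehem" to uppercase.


Input string: 'tzzehem'
Operation: convert each letter to uppercase
Mapping: 't'->'T', 'z'->'Z', 'z'->'Z', 'e'->'E', 'h'->'H', 'e'->'E', 'm'->'M'
Result: TZZEHEM


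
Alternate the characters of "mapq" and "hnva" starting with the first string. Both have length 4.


String 1: 'mapq'
String 2: 'hnva'
Operation: alternate characters
Pairs: 'm'+'h', 'a'+'n', 'p'+'v', 'q'+'a'
Result: mhanpvqa


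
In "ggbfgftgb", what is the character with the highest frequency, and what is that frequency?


Input: 'ggbfgftgb'
Operation: tally each character
Counts: 'b':2, 'f':2, 'g':4, 't':1
Maximum: 'g' appears 4 times


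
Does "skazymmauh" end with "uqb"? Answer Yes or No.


Input string: 'skazymmauh'
Suffix to check: 'uqb'
Last 3 characters of input: 'auh'
Match: False
Result: No


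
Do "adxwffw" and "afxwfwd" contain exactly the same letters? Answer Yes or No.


String 1: 'adxwffw' -> sorted: 'adffwwx'
String 2: 'afxwfwd' -> sorted: 'adffwwx'
Compare sorted forms: 'adffwwx' == 'adffwwx'
Anagram: Yes


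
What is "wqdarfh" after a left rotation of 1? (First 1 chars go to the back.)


Input: 'wqdarfh', shift = 1
Operation: split at index 1 and swap parts
Front part s[0:1] = 'w'
Back part s[1:] = 'qdarfh'
Rotated = back + front = 'qdarfh' + 'w'
Result: qdarfhw


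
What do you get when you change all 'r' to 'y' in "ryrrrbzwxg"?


Input string: 'ryrrrbzwxg'
Operation: replace 'r' with 'y'
Positions of 'r': 0, 2, 3, 4
After replacement: yyyyybzwxg


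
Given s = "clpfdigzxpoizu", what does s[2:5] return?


Input string: 'clpfdigzxpoizu'
Operation: slice [2:5]
Extract characters: s[2]='p', s[3]='f', s[4]='d'
Result: pfd


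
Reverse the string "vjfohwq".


Input string: 'vjfohwq'
Operation: reverse character order
Original order: 'v' -> 'j' -> 'f' -> 'o' -> 'h' -> 'w' -> 'q'
Reversed order: 'q' -> 'w' -> 'h' -> 'o' -> 'f' -> 'j' -> 'v'
Result: qwhofjv


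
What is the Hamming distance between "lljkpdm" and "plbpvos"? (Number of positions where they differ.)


String 1: 'lljkpdm'
String 2: 'plbpvos'
Compare each position: pos 0: 'l'!='p', pos 1: 'l'=='l', pos 2: 'j'!='b', pos 3: 'k'!='p', pos 4: 'p'!='v', pos 5: 'd'!='o', pos 6: 'm'!='s'
Differing positions: 6
Hamming distance: 6


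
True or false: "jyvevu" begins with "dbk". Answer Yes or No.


Input string: 'jyvevu'
Prefix to check: 'dbk'
First 3 characters of input: 'jyv'
Match: False
Result: No


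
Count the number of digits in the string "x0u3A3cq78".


Input string: 'x0u3A3cq78'
Operation: count digit characters (0-9)
Scan: 'x', '0'(digit), 'u', '3'(digit), 'A', '3'(digit), 'c', 'q', '7'(digit), '8'(digit)
Digits found: 5
Result: 5


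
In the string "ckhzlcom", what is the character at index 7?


Input string: 'ckhzlcom'
Operation: get character at index 7
Index mapping: s[0]='c', s[1]='k', s[2]='h', s[3]='z', s[4]='l', s[5]='c', s[6]='o', s[7]='m'
Result: 'm'


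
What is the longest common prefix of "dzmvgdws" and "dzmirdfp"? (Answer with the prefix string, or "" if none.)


String 1: 'dzmvgdws'
String 2: 'dzmirdfp'
Compare position by position:
pos 0: 'd' vs 'd' match
pos 1: 'z' vs 'z' match
pos 2: 'm' vs 'm' match
pos 3: 'v' vs 'i' differ -> stop
Longest common prefix: "dzm" (length 3)


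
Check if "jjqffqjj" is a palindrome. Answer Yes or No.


Input string: 'jjqffqjj'
Reversed: 'jjqffqjj'
Compare pairs: s[0]='j' vs s[7]='j' (match), s[1]='j' vs s[6]='j' (match), s[2]='q' vs s[5]='q' (match), s[3]='f' vs s[4]='f' (match)
Palindrome: Yes


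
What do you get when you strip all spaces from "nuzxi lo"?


Input string: 'nuzxi lo'
Operation: remove all spaces
Words: 'nuzxi', 'lo'
Join without spaces: nuzxilo


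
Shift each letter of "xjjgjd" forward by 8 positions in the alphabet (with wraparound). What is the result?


Input: 'xjjgjd', shift = 8
Operation: for each letter, (position + 8) mod 26
Mapping: 'x'(23+8=31, 31 mod 26=5)->'f', 'j'(9+8=17)->'r', 'j'(9+8=17)->'r', 'g'(6+8=14)->'o', 'j'(9+8=17)->'r', 'd'(3+8=11)->'l'
Result: frrorl


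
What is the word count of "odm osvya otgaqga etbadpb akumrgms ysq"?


Input string: 'odm osvya otgaqga etbadpb akumrgms ysq'
Operation: split by spaces
Words found: 'odm', 'osvya', 'otgaqga', 'etbadpb', 'akumrgms', 'ysq'
Word count: 6


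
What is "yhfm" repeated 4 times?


Input string: 'yhfm'
Operation: repeat 4 times
Concatenation: 'yhfm' + 'yhfm' + 'yhfm' + 'yhfm'
Result: yhfmyhfmyhfmyhfm


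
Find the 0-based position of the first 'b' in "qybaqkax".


Input string: 'qybaqkax'
Target: 'b'
Scanning left to right: s[0]='q', s[1]='y', s[2]='b'
First match at index: 2


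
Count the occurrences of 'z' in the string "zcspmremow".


Input string: 'zcspmremow'
Target character: 'z'
Scan each position: s[0]='z'
Matches found at indices: 0
Total: 1


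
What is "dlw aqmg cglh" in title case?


Input string: 'dlw aqmg cglh'
Operation: capitalize first letter of each word
Word transformations: 'dlw'->'Dlw', 'aqmg'->'Aqmg', 'cglh'->'Cglh'
Result: Dlw Aqmg Cglh


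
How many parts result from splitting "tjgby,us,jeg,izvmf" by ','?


Input string: 'tjgby,us,jeg,izvmf'
Delimiter: ','
Split result: 'tjgby', 'us', 'jeg', 'izvmf'
Number of parts: 4


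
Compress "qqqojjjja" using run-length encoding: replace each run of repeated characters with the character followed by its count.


Input: 'qqqojjjja'
Operation: identify consecutive runs
Runs: 'qqq' -> q3, 'o' -> o1, 'jjjj' -> j4, 'a' -> a1
Encoded: q3o1j4a1


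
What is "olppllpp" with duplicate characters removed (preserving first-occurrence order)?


Input: 'olppllpp'
Operation: keep first occurrence of each character
Scan: s[0]='o' new -> keep; s[1]='l' new -> keep; s[2]='p' new -> keep; s[3]='p' seen -> skip; s[4]='l' seen -> skip; s[5]='l' seen -> skip; s[6]='p' seen -> skip; s[7]='p' seen -> skip
Result: olp


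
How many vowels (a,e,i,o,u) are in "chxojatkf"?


Input string: 'chxojatkf'
Operation: count vowels (a, e, i, o, u)
Scan: s[0]='c', s[1]='h', s[2]='x', s[3]='o' (vowel), s[4]='j', s[5]='a' (vowel), s[6]='t', s[7]='k', s[8]='f'
Vowels found: 2
Result: 2


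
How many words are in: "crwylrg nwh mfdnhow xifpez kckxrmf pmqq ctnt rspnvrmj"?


Input string: 'crwylrg nwh mfdnhow xifpez kckxrmf pmqq ctnt rspnvrmj'
Operation: split by spaces
Words found: 'crwylrg', 'nwh', 'mfdnhow', 'xifpez', 'kckxrmf', 'pmqq', 'ctnt', 'rspnvrmj'
Word count: 8


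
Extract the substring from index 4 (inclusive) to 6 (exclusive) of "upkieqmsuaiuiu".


Input string: 'upkieqmsuaiuiu'
Operation: slice [4:6]
Extract characters: s[4]='e', s[5]='q'
Result: eq


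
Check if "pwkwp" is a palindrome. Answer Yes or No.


Input string: 'pwkwp'
Reversed: 'pwkwp'
Compare pairs: s[0]='p' vs s[4]='p' (match), s[1]='w' vs s[3]='w' (match)
Palindrome: Yes


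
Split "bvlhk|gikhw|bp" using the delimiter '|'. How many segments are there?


Input string: 'bvlhk|gikhw|bp'
Delimiter: '|'
Split result: 'bvlhk', 'gikhw', 'bp'
Number of parts: 3


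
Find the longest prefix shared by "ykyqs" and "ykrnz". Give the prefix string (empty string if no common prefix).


String 1: 'ykyqs'
String 2: 'ykrnz'
Compare position by position:
pos 0: 'y' vs 'y' match
pos 1: 'k' vs 'k' match
pos 2: 'y' vs 'r' differ -> stop
Longest common prefix: "yk" (length 2)


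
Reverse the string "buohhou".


Input string: 'buohhou'
Operation: reverse character order
Original order: 'b' -> 'u' -> 'o' -> 'h' -> 'h' -> 'o' -> 'u'
Reversed order: 'u' -> 'o' -> 'h' -> 'h' -> 'o' -> 'u' -> 'b'
Result: uohhoub


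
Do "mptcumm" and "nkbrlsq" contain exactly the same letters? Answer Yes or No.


String 1: 'mptcumm' -> sorted: 'cmmmptu'
String 2: 'nkbrlsq' -> sorted: 'bklnqrs'
Compare sorted forms: 'cmmmptu' != 'bklnqrs'
Anagram: No


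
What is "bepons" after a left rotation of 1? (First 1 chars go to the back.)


Input: 'bepons', shift = 1
Operation: split at index 1 and swap parts
Front part s[0:1] = 'b'
Back part s[1:] = 'epons'
Rotated = back + front = 'epons' + 'b'
Result: eponsb


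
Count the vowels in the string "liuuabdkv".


Input string: 'liuuabdkv'
Operation: count vowels (a, e, i, o, u)
Scan: s[0]='l', s[1]='i' (vowel), s[2]='u' (vowel), s[3]='u' (vowel), s[4]='a' (vowel), s[5]='b', s[6]='d', s[7]='k', s[8]='v'
Vowels found: 4
Result: 4


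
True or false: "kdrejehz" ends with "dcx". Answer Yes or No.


Input string: 'kdrejehz'
Suffix to check: 'dcx'
Last 3 characters of input: 'ehz'
Match: False
Result: No


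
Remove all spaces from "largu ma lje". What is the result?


Input string: 'largu ma lje'
Operation: remove all spaces
Words: 'largu', 'ma', 'lje'
Join without spaces: largumalje


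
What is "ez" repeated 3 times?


Input string: 'ez'
Operation: repeat 3 times
Concatenation: 'ez' + 'ez' + 'ez'
Result: ezezez


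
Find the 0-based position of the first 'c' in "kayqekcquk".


Input string: 'kayqekcquk'
Target: 'c'
Scanning left to right: s[0]='k', s[1]='a', s[2]='y', s[3]='q', s[4]='e', s[5]='k', s[6]='c'
First match at index: 6


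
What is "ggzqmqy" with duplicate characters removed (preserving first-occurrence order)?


Input: 'ggzqmqy'
Operation: keep first occurrence of each character
Scan: s[0]='g' new -> keep; s[1]='g' seen -> skip; s[2]='z' new -> keep; s[3]='q' new -> keep; s[4]='m' new -> keep; s[5]='q' seen -> skip; s[6]='y' new -> keep
Result: gzqmy


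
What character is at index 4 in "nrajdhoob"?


Input string: 'nrajdhoob'
Operation: get character at index 4
Index mapping: s[0]='n', s[1]='r', s[2]='a', s[3]='j', s[4]='d'
Result: 'd'


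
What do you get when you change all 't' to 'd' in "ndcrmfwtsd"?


Input string: 'ndcrmfwtsd'
Operation: replace 't' with 'd'
Positions of 't': 7
After replacement: ndcrmfwdsd


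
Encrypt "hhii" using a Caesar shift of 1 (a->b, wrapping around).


Input: 'hhii', shift = 1
Operation: for each letter, (position + 1) mod 26
Mapping: 'h'(7+1=8)->'i', 'h'(7+1=8)->'i', 'i'(8+1=9)->'j', 'i'(8+1=9)->'j'
Result: iijj


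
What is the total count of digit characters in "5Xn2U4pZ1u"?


Input string: '5Xn2U4pZ1u'
Operation: count digit characters (0-9)
Scan: '5'(digit), 'X', 'n', '2'(digit), 'U', '4'(digit), 'p', 'Z', '1'(digit), 'u'
Digits found: 4
Result: 4


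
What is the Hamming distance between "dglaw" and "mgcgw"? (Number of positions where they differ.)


String 1: 'dglaw'
String 2: 'mgcgw'
Compare each position: pos 0: 'd'!='m', pos 1: 'g'=='g', pos 2: 'l'!='c', pos 3: 'a'!='g', pos 4: 'w'=='w'
Differing positions: 3
Hamming distance: 3


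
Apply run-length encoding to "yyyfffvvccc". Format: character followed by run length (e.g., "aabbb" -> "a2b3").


Input: 'yyyfffvvccc'
Operation: identify consecutive runs
Runs: 'yyy' -> y3, 'fff' -> f3, 'vv' -> v2, 'ccc' -> c3
Encoded: y3f3v2c3


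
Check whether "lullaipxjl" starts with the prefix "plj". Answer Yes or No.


Input string: 'lullaipxjl'
Prefix to check: 'plj'
First 3 characters of input: 'lul'
Match: False
Result: No


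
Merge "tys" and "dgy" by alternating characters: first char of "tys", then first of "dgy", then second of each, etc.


String 1: 'tys'
String 2: 'dgy'
Operation: alternate characters
Pairs: 't'+'d', 'y'+'g', 's'+'y'
Result: tdygsy


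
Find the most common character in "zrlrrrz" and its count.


Input: 'zrlrrrz'
Operation: tally each character
Counts: 'l':1, 'r':4, 'z':2
Maximum: 'r' appears 4 times


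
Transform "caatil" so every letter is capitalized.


Input string: 'caatil'
Operation: convert each letter to uppercase
Mapping: 'c'->'C', 'a'->'A', 'a'->'A', 't'->'T', 'i'->'I', 'l'->'L'
Result: CAATIL


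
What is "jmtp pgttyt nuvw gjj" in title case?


Input string: 'jmtp pgttyt nuvw gjj'
Operation: capitalize first letter of each word
Word transformations: 'jmtp'->'Jmtp', 'pgttyt'->'Pgttyt', 'nuvw'->'Nuvw', 'gjj'->'Gjj'
Result: Jmtp Pgttyt Nuvw Gjj


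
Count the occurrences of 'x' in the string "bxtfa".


Input string: 'bxtfa'
Target character: 'x'
Scan each position: s[1]='x'
Matches found at indices: 1
Total: 1


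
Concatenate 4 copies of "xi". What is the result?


Input string: 'xi'
Operation: repeat 4 times
Concatenation: 'xi' + 'xi' + 'xi' + 'xi'
Result: xixixixi


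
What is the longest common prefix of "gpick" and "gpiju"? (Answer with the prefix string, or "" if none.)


String 1: 'gpick'
String 2: 'gpiju'
Compare position by position:
pos 0: 'g' vs 'g' match
pos 1: 'p' vs 'p' match
pos 2: 'i' vs 'i' match
pos 3: 'c' vs 'j' differ -> stop
Longest common prefix: "gpi" (length 3)


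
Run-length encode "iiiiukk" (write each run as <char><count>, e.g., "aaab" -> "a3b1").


Input: 'iiiiukk'
Operation: identify consecutive runs
Runs: 'iiii' -> i4, 'u' -> u1, 'kk' -> k2
Encoded: i4u1k2


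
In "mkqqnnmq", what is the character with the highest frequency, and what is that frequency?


Input: 'mkqqnnmq'
Operation: tally each character
Counts: 'k':1, 'm':2, 'n':2, 'q':3
Maximum: 'q' appears 3 times


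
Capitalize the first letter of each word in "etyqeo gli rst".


Input string: 'etyqeo gli rst'
Operation: capitalize first letter of each word
Word transformations: 'etyqeo'->'Etyqeo', 'gli'->'Gli', 'rst'->'Rst'
Result: Etyqeo Gli Rst


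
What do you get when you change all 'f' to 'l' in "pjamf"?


Input string: 'pjamf'
Operation: replace 'f' with 'l'
Positions of 'f': 4
After replacement: pjaml


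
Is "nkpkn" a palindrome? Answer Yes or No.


Input string: 'nkpkn'
Reversed: 'nkpkn'
Compare pairs: s[0]='n' vs s[4]='n' (match), s[1]='k' vs s[3]='k' (match)
Palindrome: Yes


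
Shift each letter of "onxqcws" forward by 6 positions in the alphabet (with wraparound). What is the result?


Input: 'onxqcws', shift = 6
Operation: for each letter, (position + 6) mod 26
Mapping: 'o'(14+6=20)->'u', 'n'(13+6=19)->'t', 'x'(23+6=29, 29 mod 26=3)->'d', 'q'(16+6=22)->'w', 'c'(2+6=8)->'i', 'w'(22+6=28, 28 mod 26=2)->'c', 's'(18+6=24)->'y'
Result: utdwicy


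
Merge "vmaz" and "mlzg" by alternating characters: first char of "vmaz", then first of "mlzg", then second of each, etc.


String 1: 'vmaz'
String 2: 'mlzg'
Operation: alternate characters
Pairs: 'v'+'m', 'm'+'l', 'a'+'z', 'z'+'g'
Result: vmmlazzg


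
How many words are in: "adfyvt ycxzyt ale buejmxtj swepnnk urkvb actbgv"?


Input string: 'adfyvt ycxzyt ale buejmxtj swepnnk urkvb actbgv'
Operation: split by spaces
Words found: 'adfyvt', 'ycxzyt', 'ale', 'buejmxtj', 'swepnnk', 'urkvb', 'actbgv'
Word count: 7


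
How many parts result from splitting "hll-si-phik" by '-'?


Input string: 'hll-si-phik'
Delimiter: '-'
Split result: 'hll', 'si', 'phik'
Number of parts: 3


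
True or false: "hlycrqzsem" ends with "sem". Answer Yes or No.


Input string: 'hlycrqzsem'
Suffix to check: 'sem'
Last 3 characters of input: 'sem'
Match: True
Result: Yes


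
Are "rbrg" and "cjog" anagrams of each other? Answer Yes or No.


String 1: 'rbrg' -> sorted: 'bgrr'
String 2: 'cjog' -> sorted: 'cgjo'
Compare sorted forms: 'bgrr' != 'cgjo'
Anagram: No


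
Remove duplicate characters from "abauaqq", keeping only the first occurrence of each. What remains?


Input: 'abauaqq'
Operation: keep first occurrence of each character
Scan: s[0]='a' new -> keep; s[1]='b' new -> keep; s[2]='a' seen -> skip; s[3]='u' new -> keep; s[4]='a' seen -> skip; s[5]='q' new -> keep; s[6]='q' seen -> skip
Result: abuq


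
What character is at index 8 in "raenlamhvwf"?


Input string: 'raenlamhvwf'
Operation: get character at index 8
Index mapping: s[0]='r', s[1]='a', s[2]='e', s[3]='n', s[4]='l', s[5]='a', s[6]='m', s[7]='h', s[8]='v'
Result: 'v'


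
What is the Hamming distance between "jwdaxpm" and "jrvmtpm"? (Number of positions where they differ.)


String 1: 'jwdaxpm'
String 2: 'jrvmtpm'
Compare each position: pos 0: 'j'=='j', pos 1: 'w'!='r', pos 2: 'd'!='v', pos 3: 'a'!='m', pos 4: 'x'!='t', pos 5: 'p'=='p', pos 6: 'm'=='m'
Differing positions: 4
Hamming distance: 4


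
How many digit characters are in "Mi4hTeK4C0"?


Input string: 'Mi4hTeK4C0'
Operation: count digit characters (0-9)
Scan: 'M', 'i', '4'(digit), 'h', 'T', 'e', 'K', '4'(digit), 'C', '0'(digit)
Digits found: 3
Result: 3


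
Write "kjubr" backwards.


Input string: 'kjubr'
Operation: reverse character order
Original order: 'k' -> 'j' -> 'u' -> 'b' -> 'r'
Reversed order: 'r' -> 'b' -> 'u' -> 'j' -> 'k'
Result: rbujk


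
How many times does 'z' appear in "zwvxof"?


Input string: 'zwvxof'
Target character: 'z'
Scan each position: s[0]='z'
Matches found at indices: 0
Total: 1


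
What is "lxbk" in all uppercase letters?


Input string: 'lxbk'
Operation: convert each letter to uppercase
Mapping: 'l'->'L', 'x'->'X', 'b'->'B', 'k'->'K'
Result: LXBK


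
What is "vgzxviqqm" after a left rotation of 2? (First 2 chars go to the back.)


Input: 'vgzxviqqm', shift = 2
Operation: split at index 2 and swap parts
Front part s[0:2] = 'vg'
Back part s[2:] = 'zxviqqm'
Rotated = back + front = 'zxviqqm' + 'vg'
Result: zxviqqmvg


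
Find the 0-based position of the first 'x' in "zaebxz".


Input string: 'zaebxz'
Target: 'x'
Scanning left to right: s[0]='z', s[1]='a', s[2]='e', s[3]='b', s[4]='x'
First match at index: 4


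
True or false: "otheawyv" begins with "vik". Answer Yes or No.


Input string: 'otheawyv'
Prefix to check: 'vik'
First 3 characters of input: 'oth'
Match: False
Result: No


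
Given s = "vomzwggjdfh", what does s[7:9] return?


Input string: 'vomzwggjdfh'
Operation: slice [7:9]
Extract characters: s[7]='j', s[8]='d'
Result: jd


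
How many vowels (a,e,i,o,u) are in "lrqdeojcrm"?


Input string: 'lrqdeojcrm'
Operation: count vowels (a, e, i, o, u)
Scan: s[0]='l', s[1]='r', s[2]='q', s[3]='d', s[4]='e' (vowel), s[5]='o' (vowel), s[6]='j', s[7]='c', s[8]='r', s[9]='m'
Vowels found: 2
Result: 2


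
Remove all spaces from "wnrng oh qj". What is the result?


Input string: 'wnrng oh qj'
Operation: remove all spaces
Words: 'wnrng', 'oh', 'qj'
Join without spaces: wnrngohqj


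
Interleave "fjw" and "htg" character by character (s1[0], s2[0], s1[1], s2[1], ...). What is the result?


String 1: 'fjw'
String 2: 'htg'
Operation: alternate characters
Pairs: 'f'+'h', 'j'+'t', 'w'+'g'
Result: fhjtwg


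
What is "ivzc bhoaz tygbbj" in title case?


Input string: 'ivzc bhoaz tygbbj'
Operation: capitalize first letter of each word
Word transformations: 'ivzc'->'Ivzc', 'bhoaz'->'Bhoaz', 'tygbbj'->'Tygbbj'
Result: Ivzc Bhoaz Tygbbj


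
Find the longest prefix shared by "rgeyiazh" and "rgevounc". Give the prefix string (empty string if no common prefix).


String 1: 'rgeyiazh'
String 2: 'rgevounc'
Compare position by position:
pos 0: 'r' vs 'r' match
pos 1: 'g' vs 'g' match
pos 2: 'e' vs 'e' match
pos 3: 'y' vs 'v' differ -> stop
Longest common prefix: "rge" (length 3)


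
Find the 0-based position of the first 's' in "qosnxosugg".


Input string: 'qosnxosugg'
Target: 's'
Scanning left to right: s[0]='q', s[1]='o', s[2]='s'
First match at index: 2


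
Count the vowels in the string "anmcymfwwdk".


Input string: 'anmcymfwwdk'
Operation: count vowels (a, e, i, o, u)
Scan: s[0]='a' (vowel), s[1]='n', s[2]='m', s[3]='c', s[4]='y', s[5]='m', s[6]='f', s[7]='w', s[8]='w', s[9]='d', s[10]='k'
Vowels found: 1
Result: 1


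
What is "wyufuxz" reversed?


Input string: 'wyufuxz'
Operation: reverse character order
Original order: 'w' -> 'y' -> 'u' -> 'f' -> 'u' -> 'x' -> 'z'
Reversed order: 'z' -> 'x' -> 'u' -> 'f' -> 'u' -> 'y' -> 'w'
Result: zxufuyw


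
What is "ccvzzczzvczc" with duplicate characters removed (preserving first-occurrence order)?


Input: 'ccvzzczzvczc'
Operation: keep first occurrence of each character
Scan: s[0]='c' new -> keep; s[1]='c' seen -> skip; s[2]='v' new -> keep; s[3]='z' new -> keep; s[4]='z' seen -> skip; s[5]='c' seen -> skip; s[6]='z' seen -> skip; s[7]='z' seen -> skip; s[8]='v' seen -> skip; s[9]='c' seen -> skip; s[10]='z' seen -> skip; s[11]='c' seen -> skip
Result: cvz


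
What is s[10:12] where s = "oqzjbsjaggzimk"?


Input string: 'oqzjbsjaggzimk'
Operation: slice [10:12]
Extract characters: s[10]='z', s[11]='i'
Result: zi


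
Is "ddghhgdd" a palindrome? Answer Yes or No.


Input string: 'ddghhgdd'
Reversed: 'ddghhgdd'
Compare pairs: s[0]='d' vs s[7]='d' (match), s[1]='d' vs s[6]='d' (match), s[2]='g' vs s[5]='g' (match), s[3]='h' vs s[4]='h' (match)
Palindrome: Yes
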